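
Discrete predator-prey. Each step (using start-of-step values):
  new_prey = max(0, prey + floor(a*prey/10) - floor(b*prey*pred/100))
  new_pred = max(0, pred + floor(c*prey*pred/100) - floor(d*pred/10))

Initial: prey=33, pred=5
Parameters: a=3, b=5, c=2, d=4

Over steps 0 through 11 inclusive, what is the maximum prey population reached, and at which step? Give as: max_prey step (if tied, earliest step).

Answer: 34 1

Derivation:
Step 1: prey: 33+9-8=34; pred: 5+3-2=6
Step 2: prey: 34+10-10=34; pred: 6+4-2=8
Step 3: prey: 34+10-13=31; pred: 8+5-3=10
Step 4: prey: 31+9-15=25; pred: 10+6-4=12
Step 5: prey: 25+7-15=17; pred: 12+6-4=14
Step 6: prey: 17+5-11=11; pred: 14+4-5=13
Step 7: prey: 11+3-7=7; pred: 13+2-5=10
Step 8: prey: 7+2-3=6; pred: 10+1-4=7
Step 9: prey: 6+1-2=5; pred: 7+0-2=5
Step 10: prey: 5+1-1=5; pred: 5+0-2=3
Step 11: prey: 5+1-0=6; pred: 3+0-1=2
Max prey = 34 at step 1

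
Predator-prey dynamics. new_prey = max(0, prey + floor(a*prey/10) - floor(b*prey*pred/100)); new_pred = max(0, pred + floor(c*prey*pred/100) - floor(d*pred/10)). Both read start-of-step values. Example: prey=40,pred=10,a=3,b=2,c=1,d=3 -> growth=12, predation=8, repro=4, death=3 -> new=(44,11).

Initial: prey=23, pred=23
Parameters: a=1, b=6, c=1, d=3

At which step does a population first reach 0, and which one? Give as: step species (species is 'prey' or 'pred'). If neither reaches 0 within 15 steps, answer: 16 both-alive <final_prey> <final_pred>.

Step 1: prey: 23+2-31=0; pred: 23+5-6=22
First extinction: prey at step 1

Answer: 1 prey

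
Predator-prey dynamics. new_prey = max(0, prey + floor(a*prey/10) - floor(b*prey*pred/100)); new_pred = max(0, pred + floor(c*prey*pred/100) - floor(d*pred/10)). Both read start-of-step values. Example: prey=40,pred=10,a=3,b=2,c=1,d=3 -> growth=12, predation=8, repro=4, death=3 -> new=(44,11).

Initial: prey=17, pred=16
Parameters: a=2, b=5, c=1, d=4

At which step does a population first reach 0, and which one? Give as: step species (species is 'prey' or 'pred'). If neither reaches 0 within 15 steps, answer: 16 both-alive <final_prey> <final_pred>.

Answer: 16 both-alive 3 2

Derivation:
Step 1: prey: 17+3-13=7; pred: 16+2-6=12
Step 2: prey: 7+1-4=4; pred: 12+0-4=8
Step 3: prey: 4+0-1=3; pred: 8+0-3=5
Step 4: prey: 3+0-0=3; pred: 5+0-2=3
Step 5: prey: 3+0-0=3; pred: 3+0-1=2
Step 6: prey: 3+0-0=3; pred: 2+0-0=2
Steps 7-15: state stable at prey=3, pred=2 (no change)
No extinction within 15 steps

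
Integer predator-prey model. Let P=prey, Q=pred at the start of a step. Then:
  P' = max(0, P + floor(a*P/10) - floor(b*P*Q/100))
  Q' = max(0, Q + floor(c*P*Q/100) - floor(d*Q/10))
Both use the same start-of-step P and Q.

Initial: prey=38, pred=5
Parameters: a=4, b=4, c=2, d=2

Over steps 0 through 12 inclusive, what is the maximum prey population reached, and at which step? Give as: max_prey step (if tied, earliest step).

Answer: 52 2

Derivation:
Step 1: prey: 38+15-7=46; pred: 5+3-1=7
Step 2: prey: 46+18-12=52; pred: 7+6-1=12
Step 3: prey: 52+20-24=48; pred: 12+12-2=22
Step 4: prey: 48+19-42=25; pred: 22+21-4=39
Step 5: prey: 25+10-39=0; pred: 39+19-7=51
Step 6: prey: 0+0-0=0; pred: 51+0-10=41
Step 7: prey: 0+0-0=0; pred: 41+0-8=33
Step 8: prey: 0+0-0=0; pred: 33+0-6=27
Step 9: prey: 0+0-0=0; pred: 27+0-5=22
Step 10: prey: 0+0-0=0; pred: 22+0-4=18
Step 11: prey: 0+0-0=0; pred: 18+0-3=15
Step 12: prey: 0+0-0=0; pred: 15+0-3=12
Max prey = 52 at step 2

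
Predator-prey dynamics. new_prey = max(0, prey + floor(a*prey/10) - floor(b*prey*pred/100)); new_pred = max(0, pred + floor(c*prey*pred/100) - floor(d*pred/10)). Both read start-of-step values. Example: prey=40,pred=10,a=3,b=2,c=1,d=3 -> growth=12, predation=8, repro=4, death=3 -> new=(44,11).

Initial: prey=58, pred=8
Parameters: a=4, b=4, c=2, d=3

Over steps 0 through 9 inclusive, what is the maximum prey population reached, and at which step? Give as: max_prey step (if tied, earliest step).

Answer: 63 1

Derivation:
Step 1: prey: 58+23-18=63; pred: 8+9-2=15
Step 2: prey: 63+25-37=51; pred: 15+18-4=29
Step 3: prey: 51+20-59=12; pred: 29+29-8=50
Step 4: prey: 12+4-24=0; pred: 50+12-15=47
Step 5: prey: 0+0-0=0; pred: 47+0-14=33
Step 6: prey: 0+0-0=0; pred: 33+0-9=24
Step 7: prey: 0+0-0=0; pred: 24+0-7=17
Step 8: prey: 0+0-0=0; pred: 17+0-5=12
Step 9: prey: 0+0-0=0; pred: 12+0-3=9
Max prey = 63 at step 1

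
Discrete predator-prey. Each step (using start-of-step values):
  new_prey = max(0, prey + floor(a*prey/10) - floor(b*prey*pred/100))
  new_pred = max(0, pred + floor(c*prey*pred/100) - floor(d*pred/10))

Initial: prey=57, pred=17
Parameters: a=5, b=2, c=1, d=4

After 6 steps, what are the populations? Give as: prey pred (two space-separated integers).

Answer: 17 52

Derivation:
Step 1: prey: 57+28-19=66; pred: 17+9-6=20
Step 2: prey: 66+33-26=73; pred: 20+13-8=25
Step 3: prey: 73+36-36=73; pred: 25+18-10=33
Step 4: prey: 73+36-48=61; pred: 33+24-13=44
Step 5: prey: 61+30-53=38; pred: 44+26-17=53
Step 6: prey: 38+19-40=17; pred: 53+20-21=52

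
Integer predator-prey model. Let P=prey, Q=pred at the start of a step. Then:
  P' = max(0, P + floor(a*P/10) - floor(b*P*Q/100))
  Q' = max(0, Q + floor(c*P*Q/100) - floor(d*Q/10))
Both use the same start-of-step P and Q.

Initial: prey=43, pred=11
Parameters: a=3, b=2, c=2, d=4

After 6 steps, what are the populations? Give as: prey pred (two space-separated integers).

Answer: 2 37

Derivation:
Step 1: prey: 43+12-9=46; pred: 11+9-4=16
Step 2: prey: 46+13-14=45; pred: 16+14-6=24
Step 3: prey: 45+13-21=37; pred: 24+21-9=36
Step 4: prey: 37+11-26=22; pred: 36+26-14=48
Step 5: prey: 22+6-21=7; pred: 48+21-19=50
Step 6: prey: 7+2-7=2; pred: 50+7-20=37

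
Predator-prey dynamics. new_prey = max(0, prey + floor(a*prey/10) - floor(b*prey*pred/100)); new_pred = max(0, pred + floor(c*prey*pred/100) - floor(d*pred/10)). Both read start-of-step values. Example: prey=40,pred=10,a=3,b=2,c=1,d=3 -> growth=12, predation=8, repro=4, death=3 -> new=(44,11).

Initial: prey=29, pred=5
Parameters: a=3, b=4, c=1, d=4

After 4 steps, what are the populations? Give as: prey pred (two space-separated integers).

Answer: 47 4

Derivation:
Step 1: prey: 29+8-5=32; pred: 5+1-2=4
Step 2: prey: 32+9-5=36; pred: 4+1-1=4
Step 3: prey: 36+10-5=41; pred: 4+1-1=4
Step 4: prey: 41+12-6=47; pred: 4+1-1=4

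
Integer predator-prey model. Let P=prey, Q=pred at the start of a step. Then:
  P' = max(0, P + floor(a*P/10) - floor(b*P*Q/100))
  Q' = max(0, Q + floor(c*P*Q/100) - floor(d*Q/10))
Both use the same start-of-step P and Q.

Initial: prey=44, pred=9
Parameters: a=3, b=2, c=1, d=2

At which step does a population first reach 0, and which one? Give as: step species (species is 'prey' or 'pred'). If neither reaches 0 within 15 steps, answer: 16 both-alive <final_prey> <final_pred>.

Step 1: prey: 44+13-7=50; pred: 9+3-1=11
Step 2: prey: 50+15-11=54; pred: 11+5-2=14
Step 3: prey: 54+16-15=55; pred: 14+7-2=19
Step 4: prey: 55+16-20=51; pred: 19+10-3=26
Step 5: prey: 51+15-26=40; pred: 26+13-5=34
Step 6: prey: 40+12-27=25; pred: 34+13-6=41
Step 7: prey: 25+7-20=12; pred: 41+10-8=43
Step 8: prey: 12+3-10=5; pred: 43+5-8=40
Step 9: prey: 5+1-4=2; pred: 40+2-8=34
Step 10: prey: 2+0-1=1; pred: 34+0-6=28
Step 11: prey: 1+0-0=1; pred: 28+0-5=23
Step 12: prey: 1+0-0=1; pred: 23+0-4=19
Step 13: prey: 1+0-0=1; pred: 19+0-3=16
Step 14: prey: 1+0-0=1; pred: 16+0-3=13
Step 15: prey: 1+0-0=1; pred: 13+0-2=11
No extinction within 15 steps

Answer: 16 both-alive 1 11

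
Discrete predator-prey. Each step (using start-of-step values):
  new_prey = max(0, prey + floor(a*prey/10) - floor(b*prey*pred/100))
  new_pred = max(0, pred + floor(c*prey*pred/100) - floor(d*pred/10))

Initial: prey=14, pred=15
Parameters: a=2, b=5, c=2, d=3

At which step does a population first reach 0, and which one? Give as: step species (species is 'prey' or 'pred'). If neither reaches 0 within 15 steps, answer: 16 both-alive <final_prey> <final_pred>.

Answer: 16 both-alive 2 3

Derivation:
Step 1: prey: 14+2-10=6; pred: 15+4-4=15
Step 2: prey: 6+1-4=3; pred: 15+1-4=12
Step 3: prey: 3+0-1=2; pred: 12+0-3=9
Step 4: prey: 2+0-0=2; pred: 9+0-2=7
Step 5: prey: 2+0-0=2; pred: 7+0-2=5
Step 6: prey: 2+0-0=2; pred: 5+0-1=4
Step 7: prey: 2+0-0=2; pred: 4+0-1=3
Step 8: prey: 2+0-0=2; pred: 3+0-0=3
Steps 9-15: state stable at prey=2, pred=3 (no change)
No extinction within 15 steps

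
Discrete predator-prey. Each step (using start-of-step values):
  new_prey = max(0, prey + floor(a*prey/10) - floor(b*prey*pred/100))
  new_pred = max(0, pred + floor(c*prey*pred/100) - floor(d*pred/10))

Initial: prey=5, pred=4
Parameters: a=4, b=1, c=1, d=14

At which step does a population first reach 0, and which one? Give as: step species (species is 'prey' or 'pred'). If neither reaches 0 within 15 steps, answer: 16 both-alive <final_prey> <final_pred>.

Answer: 1 pred

Derivation:
Step 1: prey: 5+2-0=7; pred: 4+0-5=0
First extinction: pred at step 1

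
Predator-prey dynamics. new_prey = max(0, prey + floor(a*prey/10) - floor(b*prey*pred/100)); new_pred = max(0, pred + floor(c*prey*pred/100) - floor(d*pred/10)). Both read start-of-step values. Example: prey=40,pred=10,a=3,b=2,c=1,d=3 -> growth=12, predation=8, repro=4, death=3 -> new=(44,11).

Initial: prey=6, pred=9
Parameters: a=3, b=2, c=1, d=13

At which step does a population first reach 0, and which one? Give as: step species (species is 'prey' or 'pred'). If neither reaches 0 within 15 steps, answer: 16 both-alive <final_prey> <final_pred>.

Step 1: prey: 6+1-1=6; pred: 9+0-11=0
First extinction: pred at step 1

Answer: 1 pred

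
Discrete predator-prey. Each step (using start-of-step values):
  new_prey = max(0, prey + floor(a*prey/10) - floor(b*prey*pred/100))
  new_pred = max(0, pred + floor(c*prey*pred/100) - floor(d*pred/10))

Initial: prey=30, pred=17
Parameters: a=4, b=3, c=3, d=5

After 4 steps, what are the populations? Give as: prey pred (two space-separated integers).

Step 1: prey: 30+12-15=27; pred: 17+15-8=24
Step 2: prey: 27+10-19=18; pred: 24+19-12=31
Step 3: prey: 18+7-16=9; pred: 31+16-15=32
Step 4: prey: 9+3-8=4; pred: 32+8-16=24

Answer: 4 24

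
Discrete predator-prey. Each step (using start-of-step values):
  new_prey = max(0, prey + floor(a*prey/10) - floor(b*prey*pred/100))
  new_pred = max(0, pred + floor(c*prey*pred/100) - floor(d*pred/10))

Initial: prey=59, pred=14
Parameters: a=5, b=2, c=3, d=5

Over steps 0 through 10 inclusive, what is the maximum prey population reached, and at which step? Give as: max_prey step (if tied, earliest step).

Answer: 72 1

Derivation:
Step 1: prey: 59+29-16=72; pred: 14+24-7=31
Step 2: prey: 72+36-44=64; pred: 31+66-15=82
Step 3: prey: 64+32-104=0; pred: 82+157-41=198
Step 4: prey: 0+0-0=0; pred: 198+0-99=99
Step 5: prey: 0+0-0=0; pred: 99+0-49=50
Step 6: prey: 0+0-0=0; pred: 50+0-25=25
Step 7: prey: 0+0-0=0; pred: 25+0-12=13
Step 8: prey: 0+0-0=0; pred: 13+0-6=7
Step 9: prey: 0+0-0=0; pred: 7+0-3=4
Step 10: prey: 0+0-0=0; pred: 4+0-2=2
Max prey = 72 at step 1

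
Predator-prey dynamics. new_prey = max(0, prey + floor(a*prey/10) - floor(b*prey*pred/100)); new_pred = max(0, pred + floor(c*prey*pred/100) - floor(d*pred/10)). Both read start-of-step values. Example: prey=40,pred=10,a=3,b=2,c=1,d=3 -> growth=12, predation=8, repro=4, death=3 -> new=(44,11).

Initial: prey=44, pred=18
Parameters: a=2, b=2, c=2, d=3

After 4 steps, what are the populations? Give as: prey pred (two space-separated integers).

Answer: 2 41

Derivation:
Step 1: prey: 44+8-15=37; pred: 18+15-5=28
Step 2: prey: 37+7-20=24; pred: 28+20-8=40
Step 3: prey: 24+4-19=9; pred: 40+19-12=47
Step 4: prey: 9+1-8=2; pred: 47+8-14=41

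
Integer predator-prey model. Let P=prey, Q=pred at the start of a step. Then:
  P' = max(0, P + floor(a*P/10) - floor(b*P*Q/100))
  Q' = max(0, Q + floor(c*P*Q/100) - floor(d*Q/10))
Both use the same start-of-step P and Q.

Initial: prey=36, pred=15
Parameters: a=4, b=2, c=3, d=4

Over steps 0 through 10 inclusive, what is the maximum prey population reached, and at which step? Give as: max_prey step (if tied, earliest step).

Step 1: prey: 36+14-10=40; pred: 15+16-6=25
Step 2: prey: 40+16-20=36; pred: 25+30-10=45
Step 3: prey: 36+14-32=18; pred: 45+48-18=75
Step 4: prey: 18+7-27=0; pred: 75+40-30=85
Step 5: prey: 0+0-0=0; pred: 85+0-34=51
Step 6: prey: 0+0-0=0; pred: 51+0-20=31
Step 7: prey: 0+0-0=0; pred: 31+0-12=19
Step 8: prey: 0+0-0=0; pred: 19+0-7=12
Step 9: prey: 0+0-0=0; pred: 12+0-4=8
Step 10: prey: 0+0-0=0; pred: 8+0-3=5
Max prey = 40 at step 1

Answer: 40 1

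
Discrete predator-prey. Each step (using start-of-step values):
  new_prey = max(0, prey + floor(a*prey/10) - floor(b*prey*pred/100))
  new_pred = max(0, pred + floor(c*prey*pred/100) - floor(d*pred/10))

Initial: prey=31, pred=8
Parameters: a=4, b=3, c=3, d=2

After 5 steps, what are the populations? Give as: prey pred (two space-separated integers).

Step 1: prey: 31+12-7=36; pred: 8+7-1=14
Step 2: prey: 36+14-15=35; pred: 14+15-2=27
Step 3: prey: 35+14-28=21; pred: 27+28-5=50
Step 4: prey: 21+8-31=0; pred: 50+31-10=71
Step 5: prey: 0+0-0=0; pred: 71+0-14=57

Answer: 0 57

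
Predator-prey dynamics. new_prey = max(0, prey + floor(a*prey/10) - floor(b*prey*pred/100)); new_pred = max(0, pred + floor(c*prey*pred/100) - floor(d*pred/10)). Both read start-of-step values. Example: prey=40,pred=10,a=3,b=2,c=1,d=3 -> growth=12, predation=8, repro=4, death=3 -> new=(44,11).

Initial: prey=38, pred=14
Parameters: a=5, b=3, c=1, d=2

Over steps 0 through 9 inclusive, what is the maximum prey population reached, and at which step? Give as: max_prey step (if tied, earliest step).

Answer: 42 1

Derivation:
Step 1: prey: 38+19-15=42; pred: 14+5-2=17
Step 2: prey: 42+21-21=42; pred: 17+7-3=21
Step 3: prey: 42+21-26=37; pred: 21+8-4=25
Step 4: prey: 37+18-27=28; pred: 25+9-5=29
Step 5: prey: 28+14-24=18; pred: 29+8-5=32
Step 6: prey: 18+9-17=10; pred: 32+5-6=31
Step 7: prey: 10+5-9=6; pred: 31+3-6=28
Step 8: prey: 6+3-5=4; pred: 28+1-5=24
Step 9: prey: 4+2-2=4; pred: 24+0-4=20
Max prey = 42 at step 1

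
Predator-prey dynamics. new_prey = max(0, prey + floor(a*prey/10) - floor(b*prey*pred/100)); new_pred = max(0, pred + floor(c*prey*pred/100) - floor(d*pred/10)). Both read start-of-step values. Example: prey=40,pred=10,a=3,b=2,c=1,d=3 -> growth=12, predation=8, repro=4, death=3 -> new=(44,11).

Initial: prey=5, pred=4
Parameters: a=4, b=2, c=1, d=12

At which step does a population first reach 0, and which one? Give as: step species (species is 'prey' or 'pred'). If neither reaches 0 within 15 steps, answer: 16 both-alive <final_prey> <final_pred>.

Step 1: prey: 5+2-0=7; pred: 4+0-4=0
First extinction: pred at step 1

Answer: 1 pred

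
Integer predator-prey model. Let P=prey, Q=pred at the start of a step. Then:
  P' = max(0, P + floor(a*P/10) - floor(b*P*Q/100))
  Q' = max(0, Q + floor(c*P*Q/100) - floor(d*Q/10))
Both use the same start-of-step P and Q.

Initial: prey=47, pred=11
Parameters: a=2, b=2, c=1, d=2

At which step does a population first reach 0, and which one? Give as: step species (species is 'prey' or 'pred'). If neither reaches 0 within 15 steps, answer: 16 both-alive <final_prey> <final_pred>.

Answer: 16 both-alive 3 7

Derivation:
Step 1: prey: 47+9-10=46; pred: 11+5-2=14
Step 2: prey: 46+9-12=43; pred: 14+6-2=18
Step 3: prey: 43+8-15=36; pred: 18+7-3=22
Step 4: prey: 36+7-15=28; pred: 22+7-4=25
Step 5: prey: 28+5-14=19; pred: 25+7-5=27
Step 6: prey: 19+3-10=12; pred: 27+5-5=27
Step 7: prey: 12+2-6=8; pred: 27+3-5=25
Step 8: prey: 8+1-4=5; pred: 25+2-5=22
Step 9: prey: 5+1-2=4; pred: 22+1-4=19
Step 10: prey: 4+0-1=3; pred: 19+0-3=16
Step 11: prey: 3+0-0=3; pred: 16+0-3=13
Step 12: prey: 3+0-0=3; pred: 13+0-2=11
Step 13: prey: 3+0-0=3; pred: 11+0-2=9
Step 14: prey: 3+0-0=3; pred: 9+0-1=8
Step 15: prey: 3+0-0=3; pred: 8+0-1=7
No extinction within 15 steps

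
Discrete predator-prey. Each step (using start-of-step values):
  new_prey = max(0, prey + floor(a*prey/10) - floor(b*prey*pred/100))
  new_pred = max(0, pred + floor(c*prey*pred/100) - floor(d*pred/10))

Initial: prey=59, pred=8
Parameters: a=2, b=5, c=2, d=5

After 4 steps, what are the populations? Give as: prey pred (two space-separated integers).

Step 1: prey: 59+11-23=47; pred: 8+9-4=13
Step 2: prey: 47+9-30=26; pred: 13+12-6=19
Step 3: prey: 26+5-24=7; pred: 19+9-9=19
Step 4: prey: 7+1-6=2; pred: 19+2-9=12

Answer: 2 12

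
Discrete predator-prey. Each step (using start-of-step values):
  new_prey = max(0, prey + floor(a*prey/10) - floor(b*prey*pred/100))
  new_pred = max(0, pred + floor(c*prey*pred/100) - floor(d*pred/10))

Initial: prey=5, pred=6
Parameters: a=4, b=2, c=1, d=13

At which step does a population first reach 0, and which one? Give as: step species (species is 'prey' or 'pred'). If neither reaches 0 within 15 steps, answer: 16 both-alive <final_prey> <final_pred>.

Answer: 1 pred

Derivation:
Step 1: prey: 5+2-0=7; pred: 6+0-7=0
First extinction: pred at step 1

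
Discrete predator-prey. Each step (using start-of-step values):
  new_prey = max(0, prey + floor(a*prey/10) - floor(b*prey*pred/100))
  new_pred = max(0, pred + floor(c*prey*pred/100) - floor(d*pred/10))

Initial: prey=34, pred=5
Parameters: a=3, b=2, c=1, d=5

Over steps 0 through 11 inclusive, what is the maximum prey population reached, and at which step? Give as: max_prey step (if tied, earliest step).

Answer: 161 8

Derivation:
Step 1: prey: 34+10-3=41; pred: 5+1-2=4
Step 2: prey: 41+12-3=50; pred: 4+1-2=3
Step 3: prey: 50+15-3=62; pred: 3+1-1=3
Step 4: prey: 62+18-3=77; pred: 3+1-1=3
Step 5: prey: 77+23-4=96; pred: 3+2-1=4
Step 6: prey: 96+28-7=117; pred: 4+3-2=5
Step 7: prey: 117+35-11=141; pred: 5+5-2=8
Step 8: prey: 141+42-22=161; pred: 8+11-4=15
Step 9: prey: 161+48-48=161; pred: 15+24-7=32
Step 10: prey: 161+48-103=106; pred: 32+51-16=67
Step 11: prey: 106+31-142=0; pred: 67+71-33=105
Max prey = 161 at step 8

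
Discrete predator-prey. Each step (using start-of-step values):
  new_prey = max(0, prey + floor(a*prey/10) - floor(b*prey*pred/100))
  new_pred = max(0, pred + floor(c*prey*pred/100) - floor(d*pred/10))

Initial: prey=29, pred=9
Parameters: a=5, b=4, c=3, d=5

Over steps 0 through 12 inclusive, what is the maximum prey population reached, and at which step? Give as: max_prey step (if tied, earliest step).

Step 1: prey: 29+14-10=33; pred: 9+7-4=12
Step 2: prey: 33+16-15=34; pred: 12+11-6=17
Step 3: prey: 34+17-23=28; pred: 17+17-8=26
Step 4: prey: 28+14-29=13; pred: 26+21-13=34
Step 5: prey: 13+6-17=2; pred: 34+13-17=30
Step 6: prey: 2+1-2=1; pred: 30+1-15=16
Step 7: prey: 1+0-0=1; pred: 16+0-8=8
Step 8: prey: 1+0-0=1; pred: 8+0-4=4
Step 9: prey: 1+0-0=1; pred: 4+0-2=2
Step 10: prey: 1+0-0=1; pred: 2+0-1=1
Step 11: prey: 1+0-0=1; pred: 1+0-0=1
Step 12: prey: 1+0-0=1; pred: 1+0-0=1
Max prey = 34 at step 2

Answer: 34 2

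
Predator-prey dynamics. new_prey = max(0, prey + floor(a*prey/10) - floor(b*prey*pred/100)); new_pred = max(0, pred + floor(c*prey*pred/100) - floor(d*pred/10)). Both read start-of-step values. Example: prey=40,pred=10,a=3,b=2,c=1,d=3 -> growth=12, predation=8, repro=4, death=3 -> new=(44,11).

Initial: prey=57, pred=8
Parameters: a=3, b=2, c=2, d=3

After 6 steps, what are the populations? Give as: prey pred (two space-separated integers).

Answer: 0 53

Derivation:
Step 1: prey: 57+17-9=65; pred: 8+9-2=15
Step 2: prey: 65+19-19=65; pred: 15+19-4=30
Step 3: prey: 65+19-39=45; pred: 30+39-9=60
Step 4: prey: 45+13-54=4; pred: 60+54-18=96
Step 5: prey: 4+1-7=0; pred: 96+7-28=75
Step 6: prey: 0+0-0=0; pred: 75+0-22=53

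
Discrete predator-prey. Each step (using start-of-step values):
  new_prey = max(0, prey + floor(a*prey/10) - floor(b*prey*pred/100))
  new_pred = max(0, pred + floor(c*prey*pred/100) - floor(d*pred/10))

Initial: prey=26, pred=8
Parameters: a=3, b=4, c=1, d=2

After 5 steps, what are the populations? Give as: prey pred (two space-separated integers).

Step 1: prey: 26+7-8=25; pred: 8+2-1=9
Step 2: prey: 25+7-9=23; pred: 9+2-1=10
Step 3: prey: 23+6-9=20; pred: 10+2-2=10
Step 4: prey: 20+6-8=18; pred: 10+2-2=10
Step 5: prey: 18+5-7=16; pred: 10+1-2=9

Answer: 16 9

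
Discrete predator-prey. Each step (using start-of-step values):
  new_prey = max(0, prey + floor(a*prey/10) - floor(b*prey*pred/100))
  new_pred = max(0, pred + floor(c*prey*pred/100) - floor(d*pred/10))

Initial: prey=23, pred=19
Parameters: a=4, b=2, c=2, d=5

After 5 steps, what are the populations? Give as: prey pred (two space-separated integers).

Step 1: prey: 23+9-8=24; pred: 19+8-9=18
Step 2: prey: 24+9-8=25; pred: 18+8-9=17
Step 3: prey: 25+10-8=27; pred: 17+8-8=17
Step 4: prey: 27+10-9=28; pred: 17+9-8=18
Step 5: prey: 28+11-10=29; pred: 18+10-9=19

Answer: 29 19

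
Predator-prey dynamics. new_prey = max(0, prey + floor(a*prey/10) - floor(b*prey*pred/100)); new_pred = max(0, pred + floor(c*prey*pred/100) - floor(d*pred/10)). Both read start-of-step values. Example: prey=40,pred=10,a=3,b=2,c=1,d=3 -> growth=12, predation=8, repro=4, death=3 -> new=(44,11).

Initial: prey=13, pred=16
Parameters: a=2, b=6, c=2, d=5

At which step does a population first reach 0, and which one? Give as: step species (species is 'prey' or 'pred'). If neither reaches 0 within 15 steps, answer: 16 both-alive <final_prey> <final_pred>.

Step 1: prey: 13+2-12=3; pred: 16+4-8=12
Step 2: prey: 3+0-2=1; pred: 12+0-6=6
Step 3: prey: 1+0-0=1; pred: 6+0-3=3
Step 4: prey: 1+0-0=1; pred: 3+0-1=2
Step 5: prey: 1+0-0=1; pred: 2+0-1=1
Step 6: prey: 1+0-0=1; pred: 1+0-0=1
Steps 7-15: state stable at prey=1, pred=1 (no change)
No extinction within 15 steps

Answer: 16 both-alive 1 1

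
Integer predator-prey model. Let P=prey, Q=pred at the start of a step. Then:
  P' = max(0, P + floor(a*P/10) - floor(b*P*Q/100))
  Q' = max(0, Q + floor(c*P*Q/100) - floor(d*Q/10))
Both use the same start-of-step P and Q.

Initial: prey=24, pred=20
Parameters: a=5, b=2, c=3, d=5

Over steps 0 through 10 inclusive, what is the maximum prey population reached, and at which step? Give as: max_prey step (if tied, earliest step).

Answer: 28 2

Derivation:
Step 1: prey: 24+12-9=27; pred: 20+14-10=24
Step 2: prey: 27+13-12=28; pred: 24+19-12=31
Step 3: prey: 28+14-17=25; pred: 31+26-15=42
Step 4: prey: 25+12-21=16; pred: 42+31-21=52
Step 5: prey: 16+8-16=8; pred: 52+24-26=50
Step 6: prey: 8+4-8=4; pred: 50+12-25=37
Step 7: prey: 4+2-2=4; pred: 37+4-18=23
Step 8: prey: 4+2-1=5; pred: 23+2-11=14
Step 9: prey: 5+2-1=6; pred: 14+2-7=9
Step 10: prey: 6+3-1=8; pred: 9+1-4=6
Max prey = 28 at step 2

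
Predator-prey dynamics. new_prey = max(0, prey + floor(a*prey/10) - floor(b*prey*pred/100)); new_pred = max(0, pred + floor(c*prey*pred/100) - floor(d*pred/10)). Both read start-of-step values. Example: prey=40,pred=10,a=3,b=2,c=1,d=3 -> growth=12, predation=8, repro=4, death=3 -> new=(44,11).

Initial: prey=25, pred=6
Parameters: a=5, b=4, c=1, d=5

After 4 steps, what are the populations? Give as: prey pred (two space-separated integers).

Step 1: prey: 25+12-6=31; pred: 6+1-3=4
Step 2: prey: 31+15-4=42; pred: 4+1-2=3
Step 3: prey: 42+21-5=58; pred: 3+1-1=3
Step 4: prey: 58+29-6=81; pred: 3+1-1=3

Answer: 81 3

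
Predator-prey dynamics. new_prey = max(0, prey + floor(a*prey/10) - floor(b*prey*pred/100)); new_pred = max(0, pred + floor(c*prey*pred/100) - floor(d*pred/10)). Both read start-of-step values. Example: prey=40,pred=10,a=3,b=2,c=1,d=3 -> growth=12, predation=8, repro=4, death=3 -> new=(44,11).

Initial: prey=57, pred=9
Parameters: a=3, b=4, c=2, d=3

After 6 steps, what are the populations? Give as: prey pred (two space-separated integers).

Step 1: prey: 57+17-20=54; pred: 9+10-2=17
Step 2: prey: 54+16-36=34; pred: 17+18-5=30
Step 3: prey: 34+10-40=4; pred: 30+20-9=41
Step 4: prey: 4+1-6=0; pred: 41+3-12=32
Step 5: prey: 0+0-0=0; pred: 32+0-9=23
Step 6: prey: 0+0-0=0; pred: 23+0-6=17

Answer: 0 17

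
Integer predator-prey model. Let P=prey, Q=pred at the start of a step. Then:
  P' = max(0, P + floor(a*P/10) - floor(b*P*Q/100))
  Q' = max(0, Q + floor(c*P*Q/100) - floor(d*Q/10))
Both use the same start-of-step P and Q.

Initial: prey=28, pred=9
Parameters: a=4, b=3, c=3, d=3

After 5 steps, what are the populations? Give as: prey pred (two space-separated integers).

Step 1: prey: 28+11-7=32; pred: 9+7-2=14
Step 2: prey: 32+12-13=31; pred: 14+13-4=23
Step 3: prey: 31+12-21=22; pred: 23+21-6=38
Step 4: prey: 22+8-25=5; pred: 38+25-11=52
Step 5: prey: 5+2-7=0; pred: 52+7-15=44

Answer: 0 44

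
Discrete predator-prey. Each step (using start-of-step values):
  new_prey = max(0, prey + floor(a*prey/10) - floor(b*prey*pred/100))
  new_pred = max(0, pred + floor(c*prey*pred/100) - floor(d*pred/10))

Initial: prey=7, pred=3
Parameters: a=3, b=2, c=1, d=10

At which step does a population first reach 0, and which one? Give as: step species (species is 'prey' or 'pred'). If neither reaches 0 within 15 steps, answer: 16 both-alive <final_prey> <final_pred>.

Step 1: prey: 7+2-0=9; pred: 3+0-3=0
First extinction: pred at step 1

Answer: 1 pred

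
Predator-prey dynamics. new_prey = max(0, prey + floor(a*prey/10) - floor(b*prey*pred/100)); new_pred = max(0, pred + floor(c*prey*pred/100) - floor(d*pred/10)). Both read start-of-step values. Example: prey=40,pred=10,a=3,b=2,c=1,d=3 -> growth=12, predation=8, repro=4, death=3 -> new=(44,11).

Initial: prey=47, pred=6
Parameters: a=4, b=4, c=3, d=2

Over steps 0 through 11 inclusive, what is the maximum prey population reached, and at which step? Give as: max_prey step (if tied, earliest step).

Answer: 54 1

Derivation:
Step 1: prey: 47+18-11=54; pred: 6+8-1=13
Step 2: prey: 54+21-28=47; pred: 13+21-2=32
Step 3: prey: 47+18-60=5; pred: 32+45-6=71
Step 4: prey: 5+2-14=0; pred: 71+10-14=67
Step 5: prey: 0+0-0=0; pred: 67+0-13=54
Step 6: prey: 0+0-0=0; pred: 54+0-10=44
Step 7: prey: 0+0-0=0; pred: 44+0-8=36
Step 8: prey: 0+0-0=0; pred: 36+0-7=29
Step 9: prey: 0+0-0=0; pred: 29+0-5=24
Step 10: prey: 0+0-0=0; pred: 24+0-4=20
Step 11: prey: 0+0-0=0; pred: 20+0-4=16
Max prey = 54 at step 1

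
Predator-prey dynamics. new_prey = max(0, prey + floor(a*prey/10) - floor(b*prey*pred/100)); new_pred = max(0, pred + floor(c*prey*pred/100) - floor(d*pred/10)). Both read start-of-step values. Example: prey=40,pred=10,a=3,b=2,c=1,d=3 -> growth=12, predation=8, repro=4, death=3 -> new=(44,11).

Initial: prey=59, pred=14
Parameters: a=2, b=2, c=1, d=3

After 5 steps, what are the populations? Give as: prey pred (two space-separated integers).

Answer: 17 25

Derivation:
Step 1: prey: 59+11-16=54; pred: 14+8-4=18
Step 2: prey: 54+10-19=45; pred: 18+9-5=22
Step 3: prey: 45+9-19=35; pred: 22+9-6=25
Step 4: prey: 35+7-17=25; pred: 25+8-7=26
Step 5: prey: 25+5-13=17; pred: 26+6-7=25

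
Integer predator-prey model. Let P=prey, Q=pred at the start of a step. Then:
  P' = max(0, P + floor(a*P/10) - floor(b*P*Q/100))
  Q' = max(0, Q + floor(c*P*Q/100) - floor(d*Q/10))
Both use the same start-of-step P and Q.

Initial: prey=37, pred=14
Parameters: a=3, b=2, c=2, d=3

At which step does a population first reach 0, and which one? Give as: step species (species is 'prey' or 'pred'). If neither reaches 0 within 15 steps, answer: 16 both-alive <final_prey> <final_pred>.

Answer: 16 both-alive 1 3

Derivation:
Step 1: prey: 37+11-10=38; pred: 14+10-4=20
Step 2: prey: 38+11-15=34; pred: 20+15-6=29
Step 3: prey: 34+10-19=25; pred: 29+19-8=40
Step 4: prey: 25+7-20=12; pred: 40+20-12=48
Step 5: prey: 12+3-11=4; pred: 48+11-14=45
Step 6: prey: 4+1-3=2; pred: 45+3-13=35
Step 7: prey: 2+0-1=1; pred: 35+1-10=26
Step 8: prey: 1+0-0=1; pred: 26+0-7=19
Step 9: prey: 1+0-0=1; pred: 19+0-5=14
Step 10: prey: 1+0-0=1; pred: 14+0-4=10
Step 11: prey: 1+0-0=1; pred: 10+0-3=7
Step 12: prey: 1+0-0=1; pred: 7+0-2=5
Step 13: prey: 1+0-0=1; pred: 5+0-1=4
Step 14: prey: 1+0-0=1; pred: 4+0-1=3
Step 15: prey: 1+0-0=1; pred: 3+0-0=3
No extinction within 15 steps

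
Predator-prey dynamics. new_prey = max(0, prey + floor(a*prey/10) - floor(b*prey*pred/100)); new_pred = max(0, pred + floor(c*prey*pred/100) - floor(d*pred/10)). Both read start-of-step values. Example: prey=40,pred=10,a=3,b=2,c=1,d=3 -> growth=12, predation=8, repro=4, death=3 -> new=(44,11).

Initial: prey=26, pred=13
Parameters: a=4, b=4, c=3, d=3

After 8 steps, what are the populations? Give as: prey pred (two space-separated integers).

Step 1: prey: 26+10-13=23; pred: 13+10-3=20
Step 2: prey: 23+9-18=14; pred: 20+13-6=27
Step 3: prey: 14+5-15=4; pred: 27+11-8=30
Step 4: prey: 4+1-4=1; pred: 30+3-9=24
Step 5: prey: 1+0-0=1; pred: 24+0-7=17
Step 6: prey: 1+0-0=1; pred: 17+0-5=12
Step 7: prey: 1+0-0=1; pred: 12+0-3=9
Step 8: prey: 1+0-0=1; pred: 9+0-2=7

Answer: 1 7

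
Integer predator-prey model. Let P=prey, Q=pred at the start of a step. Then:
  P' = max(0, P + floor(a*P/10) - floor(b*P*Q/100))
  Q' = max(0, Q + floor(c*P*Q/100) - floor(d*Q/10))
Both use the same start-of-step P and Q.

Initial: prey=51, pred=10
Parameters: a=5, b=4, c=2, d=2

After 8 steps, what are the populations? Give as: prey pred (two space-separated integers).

Answer: 0 23

Derivation:
Step 1: prey: 51+25-20=56; pred: 10+10-2=18
Step 2: prey: 56+28-40=44; pred: 18+20-3=35
Step 3: prey: 44+22-61=5; pred: 35+30-7=58
Step 4: prey: 5+2-11=0; pred: 58+5-11=52
Step 5: prey: 0+0-0=0; pred: 52+0-10=42
Step 6: prey: 0+0-0=0; pred: 42+0-8=34
Step 7: prey: 0+0-0=0; pred: 34+0-6=28
Step 8: prey: 0+0-0=0; pred: 28+0-5=23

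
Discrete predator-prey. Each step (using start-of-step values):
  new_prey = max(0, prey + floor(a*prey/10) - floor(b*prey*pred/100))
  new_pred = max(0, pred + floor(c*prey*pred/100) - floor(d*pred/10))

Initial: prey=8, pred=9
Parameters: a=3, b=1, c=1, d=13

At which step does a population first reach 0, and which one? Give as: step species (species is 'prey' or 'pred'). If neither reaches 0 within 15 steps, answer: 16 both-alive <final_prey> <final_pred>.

Step 1: prey: 8+2-0=10; pred: 9+0-11=0
First extinction: pred at step 1

Answer: 1 pred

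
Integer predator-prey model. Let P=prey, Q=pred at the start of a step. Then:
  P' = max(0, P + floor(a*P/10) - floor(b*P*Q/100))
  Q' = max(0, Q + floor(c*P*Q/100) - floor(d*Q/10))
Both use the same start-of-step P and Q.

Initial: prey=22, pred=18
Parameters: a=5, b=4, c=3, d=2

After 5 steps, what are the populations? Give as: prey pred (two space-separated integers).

Step 1: prey: 22+11-15=18; pred: 18+11-3=26
Step 2: prey: 18+9-18=9; pred: 26+14-5=35
Step 3: prey: 9+4-12=1; pred: 35+9-7=37
Step 4: prey: 1+0-1=0; pred: 37+1-7=31
Step 5: prey: 0+0-0=0; pred: 31+0-6=25

Answer: 0 25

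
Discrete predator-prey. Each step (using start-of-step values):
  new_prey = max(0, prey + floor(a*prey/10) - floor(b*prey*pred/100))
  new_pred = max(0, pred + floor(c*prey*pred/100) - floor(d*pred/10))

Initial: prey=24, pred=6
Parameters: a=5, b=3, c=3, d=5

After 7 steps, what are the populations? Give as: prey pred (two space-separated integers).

Step 1: prey: 24+12-4=32; pred: 6+4-3=7
Step 2: prey: 32+16-6=42; pred: 7+6-3=10
Step 3: prey: 42+21-12=51; pred: 10+12-5=17
Step 4: prey: 51+25-26=50; pred: 17+26-8=35
Step 5: prey: 50+25-52=23; pred: 35+52-17=70
Step 6: prey: 23+11-48=0; pred: 70+48-35=83
Step 7: prey: 0+0-0=0; pred: 83+0-41=42

Answer: 0 42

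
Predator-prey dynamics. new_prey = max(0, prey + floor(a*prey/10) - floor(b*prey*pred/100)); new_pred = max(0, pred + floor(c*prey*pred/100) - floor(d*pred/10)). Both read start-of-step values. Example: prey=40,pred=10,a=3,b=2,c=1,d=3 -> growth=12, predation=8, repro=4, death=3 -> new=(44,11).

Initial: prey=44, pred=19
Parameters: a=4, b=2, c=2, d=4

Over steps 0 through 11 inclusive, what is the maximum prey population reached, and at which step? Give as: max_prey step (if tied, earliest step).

Step 1: prey: 44+17-16=45; pred: 19+16-7=28
Step 2: prey: 45+18-25=38; pred: 28+25-11=42
Step 3: prey: 38+15-31=22; pred: 42+31-16=57
Step 4: prey: 22+8-25=5; pred: 57+25-22=60
Step 5: prey: 5+2-6=1; pred: 60+6-24=42
Step 6: prey: 1+0-0=1; pred: 42+0-16=26
Step 7: prey: 1+0-0=1; pred: 26+0-10=16
Step 8: prey: 1+0-0=1; pred: 16+0-6=10
Step 9: prey: 1+0-0=1; pred: 10+0-4=6
Step 10: prey: 1+0-0=1; pred: 6+0-2=4
Step 11: prey: 1+0-0=1; pred: 4+0-1=3
Max prey = 45 at step 1

Answer: 45 1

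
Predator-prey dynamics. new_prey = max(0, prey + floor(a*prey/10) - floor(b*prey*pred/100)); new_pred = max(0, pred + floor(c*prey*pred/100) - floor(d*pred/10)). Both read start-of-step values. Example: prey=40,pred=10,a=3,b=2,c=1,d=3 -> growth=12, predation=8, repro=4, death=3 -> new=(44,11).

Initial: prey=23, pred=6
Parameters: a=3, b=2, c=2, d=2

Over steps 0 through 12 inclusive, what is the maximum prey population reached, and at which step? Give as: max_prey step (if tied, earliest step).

Answer: 37 4

Derivation:
Step 1: prey: 23+6-2=27; pred: 6+2-1=7
Step 2: prey: 27+8-3=32; pred: 7+3-1=9
Step 3: prey: 32+9-5=36; pred: 9+5-1=13
Step 4: prey: 36+10-9=37; pred: 13+9-2=20
Step 5: prey: 37+11-14=34; pred: 20+14-4=30
Step 6: prey: 34+10-20=24; pred: 30+20-6=44
Step 7: prey: 24+7-21=10; pred: 44+21-8=57
Step 8: prey: 10+3-11=2; pred: 57+11-11=57
Step 9: prey: 2+0-2=0; pred: 57+2-11=48
Step 10: prey: 0+0-0=0; pred: 48+0-9=39
Step 11: prey: 0+0-0=0; pred: 39+0-7=32
Step 12: prey: 0+0-0=0; pred: 32+0-6=26
Max prey = 37 at step 4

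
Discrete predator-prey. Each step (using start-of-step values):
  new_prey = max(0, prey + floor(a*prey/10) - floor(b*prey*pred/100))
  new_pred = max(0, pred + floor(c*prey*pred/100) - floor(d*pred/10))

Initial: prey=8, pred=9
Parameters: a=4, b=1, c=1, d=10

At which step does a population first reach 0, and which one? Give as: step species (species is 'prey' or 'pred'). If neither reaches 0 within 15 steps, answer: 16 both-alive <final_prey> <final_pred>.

Step 1: prey: 8+3-0=11; pred: 9+0-9=0
First extinction: pred at step 1

Answer: 1 pred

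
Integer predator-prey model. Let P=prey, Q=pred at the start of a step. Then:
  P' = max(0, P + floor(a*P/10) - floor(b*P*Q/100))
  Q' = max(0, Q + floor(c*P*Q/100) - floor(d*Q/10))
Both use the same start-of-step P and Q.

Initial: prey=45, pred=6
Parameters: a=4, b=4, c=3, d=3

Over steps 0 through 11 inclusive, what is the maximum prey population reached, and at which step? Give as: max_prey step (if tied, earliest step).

Answer: 53 1

Derivation:
Step 1: prey: 45+18-10=53; pred: 6+8-1=13
Step 2: prey: 53+21-27=47; pred: 13+20-3=30
Step 3: prey: 47+18-56=9; pred: 30+42-9=63
Step 4: prey: 9+3-22=0; pred: 63+17-18=62
Step 5: prey: 0+0-0=0; pred: 62+0-18=44
Step 6: prey: 0+0-0=0; pred: 44+0-13=31
Step 7: prey: 0+0-0=0; pred: 31+0-9=22
Step 8: prey: 0+0-0=0; pred: 22+0-6=16
Step 9: prey: 0+0-0=0; pred: 16+0-4=12
Step 10: prey: 0+0-0=0; pred: 12+0-3=9
Step 11: prey: 0+0-0=0; pred: 9+0-2=7
Max prey = 53 at step 1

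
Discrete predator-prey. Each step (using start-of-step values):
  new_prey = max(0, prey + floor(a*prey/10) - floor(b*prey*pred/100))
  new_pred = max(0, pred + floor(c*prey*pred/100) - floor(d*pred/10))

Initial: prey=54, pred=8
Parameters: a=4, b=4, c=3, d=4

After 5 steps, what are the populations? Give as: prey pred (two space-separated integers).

Step 1: prey: 54+21-17=58; pred: 8+12-3=17
Step 2: prey: 58+23-39=42; pred: 17+29-6=40
Step 3: prey: 42+16-67=0; pred: 40+50-16=74
Step 4: prey: 0+0-0=0; pred: 74+0-29=45
Step 5: prey: 0+0-0=0; pred: 45+0-18=27

Answer: 0 27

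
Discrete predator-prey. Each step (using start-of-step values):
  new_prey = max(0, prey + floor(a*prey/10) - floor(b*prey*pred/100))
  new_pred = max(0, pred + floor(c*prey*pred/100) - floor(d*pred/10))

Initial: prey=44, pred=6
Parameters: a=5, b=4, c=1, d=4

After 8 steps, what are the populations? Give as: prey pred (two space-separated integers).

Answer: 0 31

Derivation:
Step 1: prey: 44+22-10=56; pred: 6+2-2=6
Step 2: prey: 56+28-13=71; pred: 6+3-2=7
Step 3: prey: 71+35-19=87; pred: 7+4-2=9
Step 4: prey: 87+43-31=99; pred: 9+7-3=13
Step 5: prey: 99+49-51=97; pred: 13+12-5=20
Step 6: prey: 97+48-77=68; pred: 20+19-8=31
Step 7: prey: 68+34-84=18; pred: 31+21-12=40
Step 8: prey: 18+9-28=0; pred: 40+7-16=31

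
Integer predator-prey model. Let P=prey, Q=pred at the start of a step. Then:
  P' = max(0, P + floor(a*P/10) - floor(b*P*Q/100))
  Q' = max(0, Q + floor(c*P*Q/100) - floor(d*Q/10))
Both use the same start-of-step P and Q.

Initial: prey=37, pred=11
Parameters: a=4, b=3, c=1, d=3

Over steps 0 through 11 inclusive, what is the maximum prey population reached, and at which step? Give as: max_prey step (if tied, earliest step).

Step 1: prey: 37+14-12=39; pred: 11+4-3=12
Step 2: prey: 39+15-14=40; pred: 12+4-3=13
Step 3: prey: 40+16-15=41; pred: 13+5-3=15
Step 4: prey: 41+16-18=39; pred: 15+6-4=17
Step 5: prey: 39+15-19=35; pred: 17+6-5=18
Step 6: prey: 35+14-18=31; pred: 18+6-5=19
Step 7: prey: 31+12-17=26; pred: 19+5-5=19
Step 8: prey: 26+10-14=22; pred: 19+4-5=18
Step 9: prey: 22+8-11=19; pred: 18+3-5=16
Step 10: prey: 19+7-9=17; pred: 16+3-4=15
Step 11: prey: 17+6-7=16; pred: 15+2-4=13
Max prey = 41 at step 3

Answer: 41 3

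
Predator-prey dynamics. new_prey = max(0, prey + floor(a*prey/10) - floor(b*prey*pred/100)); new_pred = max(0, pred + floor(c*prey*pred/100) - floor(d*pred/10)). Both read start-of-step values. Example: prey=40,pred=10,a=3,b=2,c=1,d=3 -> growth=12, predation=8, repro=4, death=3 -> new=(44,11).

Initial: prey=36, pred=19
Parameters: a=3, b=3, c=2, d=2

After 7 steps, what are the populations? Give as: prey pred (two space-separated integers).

Answer: 0 18

Derivation:
Step 1: prey: 36+10-20=26; pred: 19+13-3=29
Step 2: prey: 26+7-22=11; pred: 29+15-5=39
Step 3: prey: 11+3-12=2; pred: 39+8-7=40
Step 4: prey: 2+0-2=0; pred: 40+1-8=33
Step 5: prey: 0+0-0=0; pred: 33+0-6=27
Step 6: prey: 0+0-0=0; pred: 27+0-5=22
Step 7: prey: 0+0-0=0; pred: 22+0-4=18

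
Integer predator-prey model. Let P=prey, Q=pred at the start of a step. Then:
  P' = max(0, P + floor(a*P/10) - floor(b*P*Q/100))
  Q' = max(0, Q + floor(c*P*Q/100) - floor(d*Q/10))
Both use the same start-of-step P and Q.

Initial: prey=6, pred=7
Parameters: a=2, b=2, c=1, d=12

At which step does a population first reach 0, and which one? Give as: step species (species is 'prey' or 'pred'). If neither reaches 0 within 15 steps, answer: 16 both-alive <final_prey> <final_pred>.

Step 1: prey: 6+1-0=7; pred: 7+0-8=0
First extinction: pred at step 1

Answer: 1 pred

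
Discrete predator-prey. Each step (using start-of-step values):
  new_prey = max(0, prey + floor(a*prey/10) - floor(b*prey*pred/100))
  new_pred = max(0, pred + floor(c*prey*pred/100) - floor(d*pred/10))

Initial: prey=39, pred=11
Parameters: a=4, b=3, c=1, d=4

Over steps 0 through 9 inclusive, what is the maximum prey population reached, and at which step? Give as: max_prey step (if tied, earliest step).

Step 1: prey: 39+15-12=42; pred: 11+4-4=11
Step 2: prey: 42+16-13=45; pred: 11+4-4=11
Step 3: prey: 45+18-14=49; pred: 11+4-4=11
Step 4: prey: 49+19-16=52; pred: 11+5-4=12
Step 5: prey: 52+20-18=54; pred: 12+6-4=14
Step 6: prey: 54+21-22=53; pred: 14+7-5=16
Step 7: prey: 53+21-25=49; pred: 16+8-6=18
Step 8: prey: 49+19-26=42; pred: 18+8-7=19
Step 9: prey: 42+16-23=35; pred: 19+7-7=19
Max prey = 54 at step 5

Answer: 54 5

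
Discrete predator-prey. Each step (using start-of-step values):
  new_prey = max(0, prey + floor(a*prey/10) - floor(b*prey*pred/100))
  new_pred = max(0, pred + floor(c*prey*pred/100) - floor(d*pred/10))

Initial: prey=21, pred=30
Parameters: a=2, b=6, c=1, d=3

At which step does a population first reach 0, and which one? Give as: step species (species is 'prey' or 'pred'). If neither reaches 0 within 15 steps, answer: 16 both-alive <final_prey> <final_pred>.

Answer: 1 prey

Derivation:
Step 1: prey: 21+4-37=0; pred: 30+6-9=27
First extinction: prey at step 1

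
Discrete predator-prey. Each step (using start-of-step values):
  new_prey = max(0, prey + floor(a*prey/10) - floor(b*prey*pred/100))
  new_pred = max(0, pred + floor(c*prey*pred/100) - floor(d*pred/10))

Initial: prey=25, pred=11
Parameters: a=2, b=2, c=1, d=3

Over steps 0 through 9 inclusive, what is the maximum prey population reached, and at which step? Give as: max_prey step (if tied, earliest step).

Step 1: prey: 25+5-5=25; pred: 11+2-3=10
Step 2: prey: 25+5-5=25; pred: 10+2-3=9
Step 3: prey: 25+5-4=26; pred: 9+2-2=9
Step 4: prey: 26+5-4=27; pred: 9+2-2=9
Step 5: prey: 27+5-4=28; pred: 9+2-2=9
Step 6: prey: 28+5-5=28; pred: 9+2-2=9
Step 7: prey: 28+5-5=28; pred: 9+2-2=9
Step 8: prey: 28+5-5=28; pred: 9+2-2=9
Step 9: prey: 28+5-5=28; pred: 9+2-2=9
Max prey = 28 at step 5

Answer: 28 5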